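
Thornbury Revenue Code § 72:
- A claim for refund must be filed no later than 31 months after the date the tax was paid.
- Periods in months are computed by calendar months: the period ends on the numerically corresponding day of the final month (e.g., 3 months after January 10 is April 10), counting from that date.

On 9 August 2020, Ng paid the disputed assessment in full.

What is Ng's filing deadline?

31 months after 9 August 2020 is March 9, 2023.

March 9, 2023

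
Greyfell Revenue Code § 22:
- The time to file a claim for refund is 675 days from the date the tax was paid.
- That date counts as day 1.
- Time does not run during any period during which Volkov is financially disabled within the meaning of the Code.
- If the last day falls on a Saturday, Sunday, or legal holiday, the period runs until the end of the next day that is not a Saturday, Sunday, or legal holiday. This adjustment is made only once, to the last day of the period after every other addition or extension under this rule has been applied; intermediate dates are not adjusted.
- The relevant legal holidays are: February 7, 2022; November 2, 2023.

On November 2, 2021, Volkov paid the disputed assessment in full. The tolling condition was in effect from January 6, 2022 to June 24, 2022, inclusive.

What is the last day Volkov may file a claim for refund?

Counting November 2, 2021 as day 1, day 675 is September 7, 2023.
From January 6, 2022 through June 24, 2022 inclusive is 170 days; tolling adds 170 days: September 7, 2023 + 170 days = February 24, 2024.
February 24, 2024 is Saturday; February 25, 2024 is Sunday. The next qualifying day is February 26, 2024.

February 26, 2024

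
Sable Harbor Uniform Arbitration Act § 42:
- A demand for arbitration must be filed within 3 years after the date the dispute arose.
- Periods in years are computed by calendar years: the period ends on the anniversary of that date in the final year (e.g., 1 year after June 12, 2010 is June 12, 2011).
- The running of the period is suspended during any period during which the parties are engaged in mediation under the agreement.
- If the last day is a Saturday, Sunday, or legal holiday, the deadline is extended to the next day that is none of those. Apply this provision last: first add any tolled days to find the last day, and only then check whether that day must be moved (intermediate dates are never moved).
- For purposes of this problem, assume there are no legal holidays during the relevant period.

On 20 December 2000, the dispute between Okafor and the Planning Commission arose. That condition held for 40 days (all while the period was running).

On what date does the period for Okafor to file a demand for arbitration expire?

3 years after 20 December 2000 is December 20, 2003.
Tolling adds 40 days: December 20, 2003 + 40 days = January 29, 2004.
January 29, 2004 is a Thursday and not a legal holiday, so no extension applies.

January 29, 2004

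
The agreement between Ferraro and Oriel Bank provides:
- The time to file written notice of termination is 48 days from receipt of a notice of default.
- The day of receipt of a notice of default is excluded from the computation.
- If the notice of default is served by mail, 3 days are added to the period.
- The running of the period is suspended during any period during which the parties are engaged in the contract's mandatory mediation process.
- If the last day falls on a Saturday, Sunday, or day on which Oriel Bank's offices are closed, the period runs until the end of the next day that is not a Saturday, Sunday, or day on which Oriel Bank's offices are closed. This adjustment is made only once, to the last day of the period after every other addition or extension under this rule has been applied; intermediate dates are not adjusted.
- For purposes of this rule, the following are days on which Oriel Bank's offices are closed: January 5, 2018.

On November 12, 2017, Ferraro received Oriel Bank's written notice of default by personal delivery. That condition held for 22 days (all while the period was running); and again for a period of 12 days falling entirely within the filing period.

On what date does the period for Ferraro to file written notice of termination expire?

48 days after November 12, 2017 is December 30, 2017.
Service was not by mail, so no mail extension applies.
Tolling adds 22 days: December 30, 2017 + 22 days = January 21, 2018.
Tolling adds 12 days: January 21, 2018 + 12 days = February 2, 2018.
February 2, 2018 is a Friday and not a day on which Oriel Bank's offices are closed, so no extension applies.

February 2, 2018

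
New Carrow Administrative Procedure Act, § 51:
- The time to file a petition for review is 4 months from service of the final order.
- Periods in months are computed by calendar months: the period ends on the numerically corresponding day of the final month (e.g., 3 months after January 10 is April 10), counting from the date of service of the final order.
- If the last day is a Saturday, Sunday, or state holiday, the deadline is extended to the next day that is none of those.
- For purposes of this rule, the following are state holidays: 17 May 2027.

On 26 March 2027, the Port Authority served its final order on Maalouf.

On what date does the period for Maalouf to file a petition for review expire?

July 26, 2027

4 months after 26 March 2027 is July 26, 2027.
July 26, 2027 is a Monday and not a state holiday, so no extension applies.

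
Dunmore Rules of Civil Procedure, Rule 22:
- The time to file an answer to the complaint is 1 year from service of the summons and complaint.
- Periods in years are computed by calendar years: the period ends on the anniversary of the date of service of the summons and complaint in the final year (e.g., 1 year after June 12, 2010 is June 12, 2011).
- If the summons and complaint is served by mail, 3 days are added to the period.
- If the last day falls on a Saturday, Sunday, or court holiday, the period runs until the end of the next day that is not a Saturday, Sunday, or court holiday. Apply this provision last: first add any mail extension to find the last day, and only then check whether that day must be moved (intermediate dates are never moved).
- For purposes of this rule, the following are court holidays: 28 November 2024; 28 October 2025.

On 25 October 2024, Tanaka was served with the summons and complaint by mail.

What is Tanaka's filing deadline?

1 year after 25 October 2024 is October 25, 2025.
Service was by mail, adding 3 days: October 25, 2025 + 3 days = October 28, 2025.
October 28, 2025 is a listed holiday. The next qualifying day is October 29, 2025.

October 29, 2025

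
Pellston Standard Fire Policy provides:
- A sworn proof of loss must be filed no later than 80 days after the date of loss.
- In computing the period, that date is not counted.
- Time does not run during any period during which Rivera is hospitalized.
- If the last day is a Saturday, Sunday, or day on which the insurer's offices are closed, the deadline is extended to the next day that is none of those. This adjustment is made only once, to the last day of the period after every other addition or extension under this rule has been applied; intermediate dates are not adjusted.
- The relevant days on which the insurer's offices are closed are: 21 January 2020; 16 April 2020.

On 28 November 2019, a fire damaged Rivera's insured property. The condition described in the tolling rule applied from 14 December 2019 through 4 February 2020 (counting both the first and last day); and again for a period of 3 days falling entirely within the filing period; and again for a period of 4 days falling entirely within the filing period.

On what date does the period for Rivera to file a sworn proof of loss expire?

April 17, 2020

80 days after 28 November 2019 is February 16, 2020.
From December 14, 2019 through February 4, 2020 inclusive is 53 days; tolling adds 53 days: February 16, 2020 + 53 days = April 9, 2020.
Tolling adds 3 days: April 9, 2020 + 3 days = April 12, 2020.
Tolling adds 4 days: April 12, 2020 + 4 days = April 16, 2020.
April 16, 2020 is a listed holiday. The next qualifying day is April 17, 2020.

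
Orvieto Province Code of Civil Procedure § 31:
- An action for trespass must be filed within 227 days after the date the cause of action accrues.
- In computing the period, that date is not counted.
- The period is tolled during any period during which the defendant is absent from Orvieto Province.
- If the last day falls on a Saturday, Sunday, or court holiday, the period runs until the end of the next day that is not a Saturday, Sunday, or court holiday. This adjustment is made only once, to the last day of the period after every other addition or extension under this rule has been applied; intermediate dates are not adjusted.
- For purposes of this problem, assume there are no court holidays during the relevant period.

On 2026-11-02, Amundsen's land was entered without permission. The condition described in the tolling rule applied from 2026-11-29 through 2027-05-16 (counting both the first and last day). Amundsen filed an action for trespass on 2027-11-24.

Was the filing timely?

227 days after 2026-11-02 is June 17, 2027.
From November 29, 2026 through May 16, 2027 inclusive is 169 days; tolling adds 169 days: June 17, 2027 + 169 days = December 3, 2027.
December 3, 2027 is a Friday and not a court holiday, so no extension applies.
The deadline is December 3, 2027; the filing on November 24, 2027 is on or before that date.

Yes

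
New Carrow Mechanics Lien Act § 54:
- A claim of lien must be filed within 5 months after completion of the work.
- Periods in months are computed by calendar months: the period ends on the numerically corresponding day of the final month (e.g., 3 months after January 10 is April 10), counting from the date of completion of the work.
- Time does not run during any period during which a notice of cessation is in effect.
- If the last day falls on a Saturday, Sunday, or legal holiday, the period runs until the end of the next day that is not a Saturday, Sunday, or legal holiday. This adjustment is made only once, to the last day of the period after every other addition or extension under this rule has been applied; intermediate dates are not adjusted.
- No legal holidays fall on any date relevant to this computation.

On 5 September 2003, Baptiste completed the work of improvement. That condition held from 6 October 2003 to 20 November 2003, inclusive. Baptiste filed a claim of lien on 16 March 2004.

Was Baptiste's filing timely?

5 months after 5 September 2003 is February 5, 2004.
From October 6, 2003 through November 20, 2003 inclusive is 46 days; tolling adds 46 days: February 5, 2004 + 46 days = March 22, 2004.
March 22, 2004 is a Monday and not a legal holiday, so no extension applies.
The deadline is March 22, 2004; the filing on March 16, 2004 is on or before that date.

Yes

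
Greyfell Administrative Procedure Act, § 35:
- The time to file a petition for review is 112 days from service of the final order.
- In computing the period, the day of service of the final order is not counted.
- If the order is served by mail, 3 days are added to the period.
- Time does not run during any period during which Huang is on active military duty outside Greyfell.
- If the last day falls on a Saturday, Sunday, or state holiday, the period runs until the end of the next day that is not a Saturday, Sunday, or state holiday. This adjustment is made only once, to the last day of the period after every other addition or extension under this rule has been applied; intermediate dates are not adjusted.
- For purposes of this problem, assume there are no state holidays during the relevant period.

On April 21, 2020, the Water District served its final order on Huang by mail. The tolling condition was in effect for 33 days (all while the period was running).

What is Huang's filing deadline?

September 16, 2020

112 days after April 21, 2020 is August 11, 2020.
Service was by mail, adding 3 days: August 11, 2020 + 3 days = August 14, 2020.
Tolling adds 33 days: August 14, 2020 + 33 days = September 16, 2020.
September 16, 2020 is a Wednesday and not a state holiday, so no extension applies.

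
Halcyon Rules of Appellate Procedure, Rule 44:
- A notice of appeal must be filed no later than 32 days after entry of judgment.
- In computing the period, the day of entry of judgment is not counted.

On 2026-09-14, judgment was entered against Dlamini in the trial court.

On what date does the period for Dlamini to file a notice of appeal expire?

October 16, 2026

32 days after 2026-09-14 is October 16, 2026.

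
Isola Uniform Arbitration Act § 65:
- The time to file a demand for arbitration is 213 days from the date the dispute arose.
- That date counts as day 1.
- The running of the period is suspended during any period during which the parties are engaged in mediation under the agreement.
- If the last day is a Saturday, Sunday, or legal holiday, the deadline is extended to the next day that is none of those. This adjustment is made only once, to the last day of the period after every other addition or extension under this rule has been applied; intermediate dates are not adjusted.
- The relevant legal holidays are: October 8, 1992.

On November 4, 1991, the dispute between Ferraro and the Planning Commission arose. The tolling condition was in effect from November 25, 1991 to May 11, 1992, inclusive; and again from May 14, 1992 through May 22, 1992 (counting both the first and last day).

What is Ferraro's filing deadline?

Counting November 4, 1991 as day 1, day 213 is June 3, 1992.
From November 25, 1991 through May 11, 1992 inclusive is 169 days; tolling adds 169 days: June 3, 1992 + 169 days = November 19, 1992.
From May 14, 1992 through May 22, 1992 inclusive is 9 days; tolling adds 9 days: November 19, 1992 + 9 days = November 28, 1992.
November 28, 1992 is Saturday; November 29, 1992 is Sunday. The next qualifying day is November 30, 1992.

November 30, 1992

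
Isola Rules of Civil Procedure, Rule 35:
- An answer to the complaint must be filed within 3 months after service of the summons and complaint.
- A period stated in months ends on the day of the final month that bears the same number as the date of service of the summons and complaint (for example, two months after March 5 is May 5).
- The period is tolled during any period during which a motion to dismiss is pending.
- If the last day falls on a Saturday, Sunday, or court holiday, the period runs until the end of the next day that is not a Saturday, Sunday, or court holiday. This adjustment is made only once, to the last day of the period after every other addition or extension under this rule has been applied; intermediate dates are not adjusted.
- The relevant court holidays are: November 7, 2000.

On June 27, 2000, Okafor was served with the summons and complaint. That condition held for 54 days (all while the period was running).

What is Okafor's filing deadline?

November 20, 2000

3 months after June 27, 2000 is September 27, 2000.
Tolling adds 54 days: September 27, 2000 + 54 days = November 20, 2000.
November 20, 2000 is a Monday and not a court holiday, so no extension applies.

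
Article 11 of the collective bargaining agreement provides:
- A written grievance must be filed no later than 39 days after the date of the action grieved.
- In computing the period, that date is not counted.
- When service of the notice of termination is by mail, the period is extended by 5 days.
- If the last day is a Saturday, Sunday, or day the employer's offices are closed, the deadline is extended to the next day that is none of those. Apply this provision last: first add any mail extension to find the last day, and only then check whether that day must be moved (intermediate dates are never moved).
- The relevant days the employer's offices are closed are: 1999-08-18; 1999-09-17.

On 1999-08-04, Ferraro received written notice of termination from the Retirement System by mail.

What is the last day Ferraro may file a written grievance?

September 20, 1999

39 days after 1999-08-04 is September 12, 1999.
Service was by mail, adding 5 days: September 12, 1999 + 5 days = September 17, 1999.
September 17, 1999 is a listed holiday; September 18, 1999 is Saturday; September 19, 1999 is Sunday. The next qualifying day is September 20, 1999.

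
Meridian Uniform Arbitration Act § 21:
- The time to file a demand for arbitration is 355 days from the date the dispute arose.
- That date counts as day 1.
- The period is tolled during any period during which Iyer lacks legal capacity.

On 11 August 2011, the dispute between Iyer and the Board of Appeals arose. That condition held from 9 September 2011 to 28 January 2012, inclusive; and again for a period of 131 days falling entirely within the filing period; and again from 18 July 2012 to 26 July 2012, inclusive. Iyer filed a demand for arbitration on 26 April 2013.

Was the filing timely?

Counting 11 August 2011 as day 1, day 355 is July 30, 2012.
From September 9, 2011 through January 28, 2012 inclusive is 142 days; tolling adds 142 days: July 30, 2012 + 142 days = December 19, 2012.
Tolling adds 131 days: December 19, 2012 + 131 days = April 29, 2013.
From July 18, 2012 through July 26, 2012 inclusive is 9 days; tolling adds 9 days: April 29, 2013 + 9 days = May 8, 2013.
The deadline is May 8, 2013; the filing on April 26, 2013 is on or before that date.

Yes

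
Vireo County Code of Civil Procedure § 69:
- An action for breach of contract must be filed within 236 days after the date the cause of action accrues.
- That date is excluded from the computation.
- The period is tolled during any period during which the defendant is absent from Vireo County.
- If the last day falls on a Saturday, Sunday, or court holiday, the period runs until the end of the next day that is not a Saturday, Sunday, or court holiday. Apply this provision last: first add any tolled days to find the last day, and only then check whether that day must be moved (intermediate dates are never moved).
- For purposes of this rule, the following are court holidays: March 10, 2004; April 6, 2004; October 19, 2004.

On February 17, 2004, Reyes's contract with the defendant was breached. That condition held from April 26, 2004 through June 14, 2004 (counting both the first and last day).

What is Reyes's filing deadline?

236 days after February 17, 2004 is October 10, 2004.
From April 26, 2004 through June 14, 2004 inclusive is 50 days; tolling adds 50 days: October 10, 2004 + 50 days = November 29, 2004.
November 29, 2004 is a Monday and not a court holiday, so no extension applies.

November 29, 2004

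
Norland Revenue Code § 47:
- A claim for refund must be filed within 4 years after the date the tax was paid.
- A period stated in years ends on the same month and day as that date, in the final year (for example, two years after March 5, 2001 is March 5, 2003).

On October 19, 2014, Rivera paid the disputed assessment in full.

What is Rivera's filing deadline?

October 19, 2018

4 years after October 19, 2014 is October 19, 2018.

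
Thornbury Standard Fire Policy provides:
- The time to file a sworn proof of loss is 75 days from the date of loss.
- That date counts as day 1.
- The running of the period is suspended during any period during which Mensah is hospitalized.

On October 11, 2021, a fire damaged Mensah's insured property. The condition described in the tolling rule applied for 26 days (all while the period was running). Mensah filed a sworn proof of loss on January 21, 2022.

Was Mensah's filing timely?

No

Counting October 11, 2021 as day 1, day 75 is December 24, 2021.
Tolling adds 26 days: December 24, 2021 + 26 days = January 19, 2022.
The deadline is January 19, 2022; the filing on January 21, 2022 is after that date.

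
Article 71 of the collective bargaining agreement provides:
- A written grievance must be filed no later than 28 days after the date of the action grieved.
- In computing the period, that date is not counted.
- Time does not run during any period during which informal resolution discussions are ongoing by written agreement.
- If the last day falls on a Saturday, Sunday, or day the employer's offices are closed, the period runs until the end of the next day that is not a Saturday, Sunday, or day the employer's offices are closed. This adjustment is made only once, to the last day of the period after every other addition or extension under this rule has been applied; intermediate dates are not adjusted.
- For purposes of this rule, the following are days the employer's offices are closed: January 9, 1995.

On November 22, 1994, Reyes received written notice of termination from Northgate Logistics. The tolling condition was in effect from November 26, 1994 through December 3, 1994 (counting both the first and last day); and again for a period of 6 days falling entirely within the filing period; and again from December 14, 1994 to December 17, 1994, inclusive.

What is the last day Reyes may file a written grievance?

January 10, 1995

28 days after November 22, 1994 is December 20, 1994.
From November 26, 1994 through December 3, 1994 inclusive is 8 days; tolling adds 8 days: December 20, 1994 + 8 days = December 28, 1994.
Tolling adds 6 days: December 28, 1994 + 6 days = January 3, 1995.
From December 14, 1994 through December 17, 1994 inclusive is 4 days; tolling adds 4 days: January 3, 1995 + 4 days = January 7, 1995.
January 7, 1995 is Saturday; January 8, 1995 is Sunday; January 9, 1995 is a listed holiday. The next qualifying day is January 10, 1995.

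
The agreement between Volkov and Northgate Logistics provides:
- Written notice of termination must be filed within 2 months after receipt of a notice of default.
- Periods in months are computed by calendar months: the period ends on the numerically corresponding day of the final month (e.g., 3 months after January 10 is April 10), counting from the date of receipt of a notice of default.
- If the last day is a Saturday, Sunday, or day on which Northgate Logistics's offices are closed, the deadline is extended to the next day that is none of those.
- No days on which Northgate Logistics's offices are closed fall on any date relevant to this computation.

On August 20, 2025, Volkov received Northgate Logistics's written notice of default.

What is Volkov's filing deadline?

2 months after August 20, 2025 is October 20, 2025.
October 20, 2025 is a Monday and not a day on which Northgate Logistics's offices are closed, so no extension applies.

October 20, 2025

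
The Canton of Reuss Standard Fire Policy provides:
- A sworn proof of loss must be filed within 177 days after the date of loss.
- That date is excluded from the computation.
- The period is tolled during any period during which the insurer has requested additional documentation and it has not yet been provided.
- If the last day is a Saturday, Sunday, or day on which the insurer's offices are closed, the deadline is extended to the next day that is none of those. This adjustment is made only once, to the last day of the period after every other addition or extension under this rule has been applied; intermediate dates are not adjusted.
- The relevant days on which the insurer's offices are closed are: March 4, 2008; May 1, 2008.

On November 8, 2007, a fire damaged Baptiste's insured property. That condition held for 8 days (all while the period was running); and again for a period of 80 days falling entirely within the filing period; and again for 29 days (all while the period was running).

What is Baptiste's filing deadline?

August 28, 2008

177 days after November 8, 2007 is May 3, 2008.
Tolling adds 8 days: May 3, 2008 + 8 days = May 11, 2008.
Tolling adds 80 days: May 11, 2008 + 80 days = July 30, 2008.
Tolling adds 29 days: July 30, 2008 + 29 days = August 28, 2008.
August 28, 2008 is a Thursday and not a day on which the insurer's offices are closed, so no extension applies.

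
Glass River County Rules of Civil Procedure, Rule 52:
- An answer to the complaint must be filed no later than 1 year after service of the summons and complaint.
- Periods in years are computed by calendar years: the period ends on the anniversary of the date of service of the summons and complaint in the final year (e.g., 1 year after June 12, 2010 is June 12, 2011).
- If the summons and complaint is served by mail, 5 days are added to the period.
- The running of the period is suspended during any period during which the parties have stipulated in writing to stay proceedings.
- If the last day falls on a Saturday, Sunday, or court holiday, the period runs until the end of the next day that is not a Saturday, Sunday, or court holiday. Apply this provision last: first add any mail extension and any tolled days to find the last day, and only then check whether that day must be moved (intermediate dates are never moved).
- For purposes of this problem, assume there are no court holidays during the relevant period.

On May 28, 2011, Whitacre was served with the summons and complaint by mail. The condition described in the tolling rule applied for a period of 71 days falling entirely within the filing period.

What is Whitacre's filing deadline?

August 13, 2012

1 year after May 28, 2011 is May 28, 2012.
Service was by mail, adding 5 days: May 28, 2012 + 5 days = June 2, 2012.
Tolling adds 71 days: June 2, 2012 + 71 days = August 12, 2012.
August 12, 2012 is Sunday. The next qualifying day is August 13, 2012.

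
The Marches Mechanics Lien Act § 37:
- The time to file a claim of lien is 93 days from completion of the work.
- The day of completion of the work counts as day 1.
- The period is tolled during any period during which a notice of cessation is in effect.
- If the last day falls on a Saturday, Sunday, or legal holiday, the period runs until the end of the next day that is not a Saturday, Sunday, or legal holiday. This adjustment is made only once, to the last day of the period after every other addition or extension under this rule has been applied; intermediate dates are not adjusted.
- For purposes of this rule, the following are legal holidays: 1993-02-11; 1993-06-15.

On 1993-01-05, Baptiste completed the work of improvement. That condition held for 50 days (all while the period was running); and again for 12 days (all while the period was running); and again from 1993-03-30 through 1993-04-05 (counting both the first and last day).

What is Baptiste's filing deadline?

Counting 1993-01-05 as day 1, day 93 is April 7, 1993.
Tolling adds 50 days: April 7, 1993 + 50 days = May 27, 1993.
Tolling adds 12 days: May 27, 1993 + 12 days = June 8, 1993.
From March 30, 1993 through April 5, 1993 inclusive is 7 days; tolling adds 7 days: June 8, 1993 + 7 days = June 15, 1993.
June 15, 1993 is a listed holiday. The next qualifying day is June 16, 1993.

June 16, 1993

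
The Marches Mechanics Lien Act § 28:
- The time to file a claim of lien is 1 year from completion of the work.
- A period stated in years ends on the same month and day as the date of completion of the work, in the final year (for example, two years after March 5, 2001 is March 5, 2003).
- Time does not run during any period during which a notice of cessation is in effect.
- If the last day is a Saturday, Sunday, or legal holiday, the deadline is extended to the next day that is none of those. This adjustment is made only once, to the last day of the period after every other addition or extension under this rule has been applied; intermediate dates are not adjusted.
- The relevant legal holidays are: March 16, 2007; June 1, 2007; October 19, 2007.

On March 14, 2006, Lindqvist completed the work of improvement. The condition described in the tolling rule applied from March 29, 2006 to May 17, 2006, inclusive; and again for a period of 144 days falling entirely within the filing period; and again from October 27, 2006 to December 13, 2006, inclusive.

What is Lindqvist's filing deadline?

November 12, 2007

1 year after March 14, 2006 is March 14, 2007.
From March 29, 2006 through May 17, 2006 inclusive is 50 days; tolling adds 50 days: March 14, 2007 + 50 days = May 3, 2007.
Tolling adds 144 days: May 3, 2007 + 144 days = September 24, 2007.
From October 27, 2006 through December 13, 2006 inclusive is 48 days; tolling adds 48 days: September 24, 2007 + 48 days = November 11, 2007.
November 11, 2007 is Sunday. The next qualifying day is November 12, 2007.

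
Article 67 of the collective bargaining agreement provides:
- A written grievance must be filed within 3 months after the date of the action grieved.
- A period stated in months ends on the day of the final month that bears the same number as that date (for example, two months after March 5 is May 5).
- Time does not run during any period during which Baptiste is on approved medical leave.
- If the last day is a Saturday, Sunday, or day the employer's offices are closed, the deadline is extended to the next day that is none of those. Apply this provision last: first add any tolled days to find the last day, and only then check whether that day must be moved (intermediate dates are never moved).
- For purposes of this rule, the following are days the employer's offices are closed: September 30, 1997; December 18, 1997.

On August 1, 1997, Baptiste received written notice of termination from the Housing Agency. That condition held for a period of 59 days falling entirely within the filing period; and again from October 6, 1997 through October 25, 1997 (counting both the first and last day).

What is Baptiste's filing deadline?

3 months after August 1, 1997 is November 1, 1997.
Tolling adds 59 days: November 1, 1997 + 59 days = December 30, 1997.
From October 6, 1997 through October 25, 1997 inclusive is 20 days; tolling adds 20 days: December 30, 1997 + 20 days = January 19, 1998.
January 19, 1998 is a Monday and not a day the employer's offices are closed, so no extension applies.

January 19, 1998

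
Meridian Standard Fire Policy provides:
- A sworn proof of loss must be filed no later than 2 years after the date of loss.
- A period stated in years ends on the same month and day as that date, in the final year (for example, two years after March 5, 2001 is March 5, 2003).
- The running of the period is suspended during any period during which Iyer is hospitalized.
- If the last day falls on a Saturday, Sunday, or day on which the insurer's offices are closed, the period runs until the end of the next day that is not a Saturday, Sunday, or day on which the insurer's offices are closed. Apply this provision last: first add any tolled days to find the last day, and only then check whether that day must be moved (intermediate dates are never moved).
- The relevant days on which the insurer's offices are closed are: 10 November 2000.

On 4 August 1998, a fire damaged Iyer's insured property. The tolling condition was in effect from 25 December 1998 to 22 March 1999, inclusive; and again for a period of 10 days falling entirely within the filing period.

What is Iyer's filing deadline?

November 13, 2000

2 years after 4 August 1998 is August 4, 2000.
From December 25, 1998 through March 22, 1999 inclusive is 88 days; tolling adds 88 days: August 4, 2000 + 88 days = October 31, 2000.
Tolling adds 10 days: October 31, 2000 + 10 days = November 10, 2000.
November 10, 2000 is a listed holiday; November 11, 2000 is Saturday; November 12, 2000 is Sunday. The next qualifying day is November 13, 2000.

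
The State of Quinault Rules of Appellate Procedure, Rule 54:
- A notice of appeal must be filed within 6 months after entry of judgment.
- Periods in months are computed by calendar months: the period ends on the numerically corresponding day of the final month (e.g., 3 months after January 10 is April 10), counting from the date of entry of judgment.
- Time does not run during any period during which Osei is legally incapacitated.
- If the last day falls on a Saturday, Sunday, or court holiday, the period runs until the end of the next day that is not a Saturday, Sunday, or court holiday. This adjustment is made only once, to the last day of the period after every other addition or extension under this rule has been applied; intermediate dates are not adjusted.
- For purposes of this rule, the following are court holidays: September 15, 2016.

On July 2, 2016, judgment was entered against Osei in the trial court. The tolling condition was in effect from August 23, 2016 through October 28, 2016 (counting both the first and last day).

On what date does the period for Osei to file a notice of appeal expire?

March 10, 2017

6 months after July 2, 2016 is January 2, 2017.
From August 23, 2016 through October 28, 2016 inclusive is 67 days; tolling adds 67 days: January 2, 2017 + 67 days = March 10, 2017.
March 10, 2017 is a Friday and not a court holiday, so no extension applies.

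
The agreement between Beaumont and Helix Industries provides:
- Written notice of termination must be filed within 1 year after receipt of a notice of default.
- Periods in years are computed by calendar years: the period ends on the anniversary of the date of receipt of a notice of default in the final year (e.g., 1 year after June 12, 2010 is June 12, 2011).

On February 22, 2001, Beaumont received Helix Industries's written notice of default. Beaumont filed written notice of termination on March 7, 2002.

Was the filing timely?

1 year after February 22, 2001 is February 22, 2002.
The deadline is February 22, 2002; the filing on March 7, 2002 is after that date.

No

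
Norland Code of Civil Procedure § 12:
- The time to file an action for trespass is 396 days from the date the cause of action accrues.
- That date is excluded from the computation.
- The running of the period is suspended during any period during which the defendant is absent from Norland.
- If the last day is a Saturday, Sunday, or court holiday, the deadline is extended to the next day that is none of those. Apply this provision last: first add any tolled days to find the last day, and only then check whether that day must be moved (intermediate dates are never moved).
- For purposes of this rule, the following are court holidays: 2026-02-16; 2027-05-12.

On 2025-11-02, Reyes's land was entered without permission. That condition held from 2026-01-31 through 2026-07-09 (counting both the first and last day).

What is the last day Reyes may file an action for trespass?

396 days after 2025-11-02 is December 3, 2026.
From January 31, 2026 through July 9, 2026 inclusive is 160 days; tolling adds 160 days: December 3, 2026 + 160 days = May 12, 2027.
May 12, 2027 is a listed holiday. The next qualifying day is May 13, 2027.

May 13, 2027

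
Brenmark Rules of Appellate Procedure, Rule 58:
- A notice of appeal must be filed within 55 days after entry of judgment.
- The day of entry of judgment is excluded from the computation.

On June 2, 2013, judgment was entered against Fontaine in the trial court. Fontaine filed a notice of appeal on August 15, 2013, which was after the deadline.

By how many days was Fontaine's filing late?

55 days after June 2, 2013 is July 27, 2013.
The deadline is July 27, 2013; from July 27, 2013 to August 15, 2013 is 19 days.

19 days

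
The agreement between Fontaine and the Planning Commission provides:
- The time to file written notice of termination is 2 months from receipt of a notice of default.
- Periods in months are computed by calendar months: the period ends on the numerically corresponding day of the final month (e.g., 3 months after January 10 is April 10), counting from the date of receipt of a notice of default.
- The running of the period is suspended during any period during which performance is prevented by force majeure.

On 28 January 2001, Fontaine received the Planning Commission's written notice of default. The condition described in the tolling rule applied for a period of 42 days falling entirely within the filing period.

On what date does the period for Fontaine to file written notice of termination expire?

May 9, 2001

2 months after 28 January 2001 is March 28, 2001.
Tolling adds 42 days: March 28, 2001 + 42 days = May 9, 2001.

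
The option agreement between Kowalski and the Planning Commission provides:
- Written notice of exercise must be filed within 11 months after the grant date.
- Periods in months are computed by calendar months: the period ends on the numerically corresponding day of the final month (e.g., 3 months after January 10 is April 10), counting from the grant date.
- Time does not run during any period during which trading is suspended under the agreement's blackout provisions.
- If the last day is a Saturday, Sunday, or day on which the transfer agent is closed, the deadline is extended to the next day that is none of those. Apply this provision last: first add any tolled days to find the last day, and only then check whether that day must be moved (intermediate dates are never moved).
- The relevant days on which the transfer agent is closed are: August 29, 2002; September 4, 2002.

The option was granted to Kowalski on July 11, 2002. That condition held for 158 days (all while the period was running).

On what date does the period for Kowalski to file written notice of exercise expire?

11 months after July 11, 2002 is June 11, 2003.
Tolling adds 158 days: June 11, 2003 + 158 days = November 16, 2003.
November 16, 2003 is Sunday. The next qualifying day is November 17, 2003.

November 17, 2003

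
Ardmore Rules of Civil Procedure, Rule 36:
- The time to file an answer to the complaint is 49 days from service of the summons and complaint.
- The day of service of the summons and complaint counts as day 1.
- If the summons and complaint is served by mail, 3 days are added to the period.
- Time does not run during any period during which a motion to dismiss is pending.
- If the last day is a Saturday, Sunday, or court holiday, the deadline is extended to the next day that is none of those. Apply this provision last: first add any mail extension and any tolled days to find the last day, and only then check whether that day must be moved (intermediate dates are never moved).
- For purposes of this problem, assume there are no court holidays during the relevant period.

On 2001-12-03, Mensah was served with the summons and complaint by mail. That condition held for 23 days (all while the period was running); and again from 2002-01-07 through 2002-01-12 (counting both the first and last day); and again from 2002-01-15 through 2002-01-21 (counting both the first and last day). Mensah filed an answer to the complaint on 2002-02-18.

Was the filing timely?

Counting 2001-12-03 as day 1, day 49 is January 20, 2002.
Service was by mail, adding 3 days: January 20, 2002 + 3 days = January 23, 2002.
Tolling adds 23 days: January 23, 2002 + 23 days = February 15, 2002.
From January 7, 2002 through January 12, 2002 inclusive is 6 days; tolling adds 6 days: February 15, 2002 + 6 days = February 21, 2002.
From January 15, 2002 through January 21, 2002 inclusive is 7 days; tolling adds 7 days: February 21, 2002 + 7 days = February 28, 2002.
February 28, 2002 is a Thursday and not a court holiday, so no extension applies.
The deadline is February 28, 2002; the filing on February 18, 2002 is on or before that date.

Yes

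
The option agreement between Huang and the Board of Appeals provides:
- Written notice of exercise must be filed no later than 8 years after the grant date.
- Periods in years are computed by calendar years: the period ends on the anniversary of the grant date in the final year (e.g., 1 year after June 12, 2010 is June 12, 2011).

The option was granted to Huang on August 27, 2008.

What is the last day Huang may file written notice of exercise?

8 years after August 27, 2008 is August 27, 2016.

August 27, 2016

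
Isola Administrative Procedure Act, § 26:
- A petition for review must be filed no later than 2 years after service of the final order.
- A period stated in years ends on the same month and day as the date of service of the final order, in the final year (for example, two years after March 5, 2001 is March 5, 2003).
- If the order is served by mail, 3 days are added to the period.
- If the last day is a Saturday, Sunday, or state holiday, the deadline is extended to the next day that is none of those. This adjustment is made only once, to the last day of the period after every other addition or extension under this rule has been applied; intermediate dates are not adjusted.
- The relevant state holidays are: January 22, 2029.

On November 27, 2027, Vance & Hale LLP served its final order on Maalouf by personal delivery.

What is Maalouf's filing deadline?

November 27, 2029

2 years after November 27, 2027 is November 27, 2029.
Service was not by mail, so no mail extension applies.
November 27, 2029 is a Tuesday and not a state holiday, so no extension applies.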